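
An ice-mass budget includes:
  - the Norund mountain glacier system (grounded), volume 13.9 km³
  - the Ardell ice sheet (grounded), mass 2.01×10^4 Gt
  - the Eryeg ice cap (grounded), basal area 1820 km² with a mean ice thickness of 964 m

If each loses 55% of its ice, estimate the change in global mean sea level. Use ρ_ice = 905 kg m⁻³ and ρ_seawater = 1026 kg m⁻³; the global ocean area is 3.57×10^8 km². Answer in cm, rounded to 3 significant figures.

Norund: 0.55 × 13.9 km³ × (905/1026) = 6.743 km³ of water.
Ardell: 0.55 × 2.01×10^4 Gt = 1.105×10^16 kg; dividing by ρ_w = 1026 kg m⁻³ gives 1.077×10^13 m³ of water.
Eryeg: ice volume = 1820 km² × 964 m = 1754 km³; 0.55 × 1754 × (905/1026) = 851.2 km³ of water.
Total added water ≈ 1.163×10^13 m³ over 3.57×10^14 m² → Δh = 0.0326 m = 3.26 cm.

≈ 3.26 cm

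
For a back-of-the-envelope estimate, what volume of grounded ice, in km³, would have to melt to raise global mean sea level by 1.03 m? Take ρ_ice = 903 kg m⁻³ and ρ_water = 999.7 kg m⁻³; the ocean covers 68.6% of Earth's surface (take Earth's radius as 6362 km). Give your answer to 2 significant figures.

≈ 4.0×10^5 km³

Required water volume = Δh × A = 1.03 m × 3.49×10^14 m² = 3.594×10^14 m³ = 3.594×10^5 km³.
Ice volume = water volume × ρ_w/ρ_ice = 3.594×10^5 × 999.7/903 = 4.0×10^5 km³.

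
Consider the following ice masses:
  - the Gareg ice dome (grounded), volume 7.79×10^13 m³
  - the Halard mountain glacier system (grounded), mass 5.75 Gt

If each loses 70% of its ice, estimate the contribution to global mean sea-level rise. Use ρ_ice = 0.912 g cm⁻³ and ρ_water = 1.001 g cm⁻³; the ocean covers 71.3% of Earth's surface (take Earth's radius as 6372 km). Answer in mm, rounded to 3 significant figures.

≈ 137 mm

Gareg: 0.7 × 7.79×10^13 m³ × (912/1001) = 4.968×10^13 m³ of water.
Halard: 0.7 × 5.75 Gt = 4.025×10^12 kg; dividing by ρ_w = 1.001 g cm⁻³ = 1001 kg m⁻³ gives 4.021×10^9 m³ of water.
Total added water ≈ 4.969×10^13 m³ over 3.64×10^14 m² → Δh = 0.137 m = 137 mm.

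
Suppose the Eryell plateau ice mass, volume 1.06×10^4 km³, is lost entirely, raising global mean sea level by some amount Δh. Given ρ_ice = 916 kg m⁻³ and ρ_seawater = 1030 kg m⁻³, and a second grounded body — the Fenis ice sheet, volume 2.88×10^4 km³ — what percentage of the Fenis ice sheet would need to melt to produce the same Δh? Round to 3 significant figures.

Equal sea-level rise means equal mass of meltwater, i.e. equal mass of ice lost.
Ice mass of Eryell: 9.710×10^15 kg; ice mass of Fenis: 2.638×10^16 kg.
Fraction required = 9.710×10^15 / 2.638×10^16 = 0.368 → 36.8 %.

≈ 36.8 %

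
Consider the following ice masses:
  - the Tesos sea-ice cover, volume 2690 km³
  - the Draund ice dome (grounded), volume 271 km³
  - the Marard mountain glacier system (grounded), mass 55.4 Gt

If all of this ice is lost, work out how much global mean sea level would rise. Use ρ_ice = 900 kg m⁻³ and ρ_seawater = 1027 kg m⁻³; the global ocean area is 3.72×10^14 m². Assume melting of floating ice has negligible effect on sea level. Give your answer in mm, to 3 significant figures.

The Tesos sea-ice cover is floating and already displaces its own weight of water, so its melt adds essentially nothing to sea level.
Draund: 271 km³ × (900/1027) = 237.5 km³ of water.
Marard: 55.4 Gt = 5.540×10^13 kg; dividing by ρ_w = 1027 kg m⁻³ gives 5.394×10^10 m³ of water.
Total added water ≈ 2.914×10^11 m³ over 3.72×10^14 m² → Δh = 7.83×10^-4 m = 0.783 mm.

≈ 0.783 mm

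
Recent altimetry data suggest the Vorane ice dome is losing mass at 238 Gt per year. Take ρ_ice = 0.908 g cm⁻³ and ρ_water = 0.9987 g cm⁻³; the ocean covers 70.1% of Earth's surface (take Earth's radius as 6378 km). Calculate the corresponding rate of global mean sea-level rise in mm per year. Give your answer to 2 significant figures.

ρ_w = 0.9987 g cm⁻³ = 998.7 kg m⁻³. Annual water volume added = 238 Gt / ρ_w = 2.380×10^14 kg / 998.7 kg m⁻³ = 2.383×10^11 m³.
Δh per year = 2.383×10^11 / 3.58×10^14 = 6.65×10^-4 m = 0.67 mm.

≈ 0.67 mm/yr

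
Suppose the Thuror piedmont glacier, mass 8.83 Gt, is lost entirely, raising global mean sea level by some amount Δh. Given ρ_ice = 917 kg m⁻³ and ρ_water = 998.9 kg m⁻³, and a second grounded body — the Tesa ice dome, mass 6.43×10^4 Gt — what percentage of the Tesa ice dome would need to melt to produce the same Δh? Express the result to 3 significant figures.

≈ 0.0137 %

Equal sea-level rise means equal mass of meltwater, i.e. equal mass of ice lost.
Ice mass of Thuror: 8.830×10^12 kg; ice mass of Tesa: 6.430×10^16 kg.
Fraction required = 8.830×10^12 / 6.430×10^16 = 1.37×10^-4 → 0.0137 %.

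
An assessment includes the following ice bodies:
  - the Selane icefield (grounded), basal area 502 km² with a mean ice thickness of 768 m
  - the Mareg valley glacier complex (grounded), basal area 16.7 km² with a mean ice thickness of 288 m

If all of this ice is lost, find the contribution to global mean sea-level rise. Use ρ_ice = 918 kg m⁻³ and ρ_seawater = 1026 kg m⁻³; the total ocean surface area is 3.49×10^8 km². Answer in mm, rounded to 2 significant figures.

Selane: ice volume = 502 km² × 768 m = 385.5 km³; 385.5 × (918/1026) = 345.0 km³ of water.
Mareg: ice volume = 16.7 km² × 288 m = 4.810 km³; 4.810 × (918/1026) = 4.303 km³ of water.
Total added water ≈ 3.493×10^11 m³ over 3.49×10^14 m² → Δh = 1.00×10^-3 m = 1.0 mm.

≈ 1.0 mm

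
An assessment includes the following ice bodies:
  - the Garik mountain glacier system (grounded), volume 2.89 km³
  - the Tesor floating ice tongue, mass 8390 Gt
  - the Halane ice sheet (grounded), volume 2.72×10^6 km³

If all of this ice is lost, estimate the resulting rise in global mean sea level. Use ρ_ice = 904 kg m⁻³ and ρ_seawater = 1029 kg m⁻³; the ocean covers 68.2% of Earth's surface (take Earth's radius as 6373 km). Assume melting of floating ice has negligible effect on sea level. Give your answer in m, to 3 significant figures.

Garik: 2.89 km³ × (904/1029) = 2.539 km³ of water.
The Tesor floating ice tongue is floating and already displaces its own weight of water, so its melt adds essentially nothing to sea level.
Halane: 2.72×10^6 km³ × (904/1029) = 2.390×10^6 km³ of water.
Total added water ≈ 2.390×10^15 m³ over 3.48×10^14 m² → Δh = 6.86 m.

≈ 6.86 m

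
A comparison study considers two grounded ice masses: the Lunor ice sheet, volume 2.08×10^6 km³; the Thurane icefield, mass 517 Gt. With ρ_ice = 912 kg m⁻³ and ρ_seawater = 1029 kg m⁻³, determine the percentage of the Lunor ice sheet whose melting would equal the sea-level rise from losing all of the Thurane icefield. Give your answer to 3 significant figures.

≈ 0.0273 %

Equal sea-level rise means equal mass of meltwater, i.e. equal mass of ice lost.
Ice mass of Thurane: 5.170×10^14 kg; ice mass of Lunor: 1.897×10^18 kg.
Fraction required = 5.170×10^14 / 1.897×10^18 = 2.73×10^-4 → 0.0273 %.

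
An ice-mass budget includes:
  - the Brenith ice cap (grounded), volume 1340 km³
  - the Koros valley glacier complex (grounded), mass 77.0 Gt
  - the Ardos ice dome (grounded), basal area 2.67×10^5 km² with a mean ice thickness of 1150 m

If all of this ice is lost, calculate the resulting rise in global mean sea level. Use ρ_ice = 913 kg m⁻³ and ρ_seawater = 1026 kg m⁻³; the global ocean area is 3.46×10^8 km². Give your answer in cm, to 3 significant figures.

≈ 79.3 cm

Brenith: 1340 km³ × (913/1026) = 1192 km³ of water.
Koros: 77.0 Gt = 7.700×10^13 kg; dividing by ρ_w = 1026 kg m⁻³ gives 7.505×10^10 m³ of water.
Ardos: ice volume = 2.67×10^5 km² × 1150 m = 3.070×10^5 km³; 3.070×10^5 × (913/1026) = 2.732×10^5 km³ of water.
Total added water ≈ 2.745×10^14 m³ over 3.46×10^14 m² → Δh = 0.793 m = 79.3 cm.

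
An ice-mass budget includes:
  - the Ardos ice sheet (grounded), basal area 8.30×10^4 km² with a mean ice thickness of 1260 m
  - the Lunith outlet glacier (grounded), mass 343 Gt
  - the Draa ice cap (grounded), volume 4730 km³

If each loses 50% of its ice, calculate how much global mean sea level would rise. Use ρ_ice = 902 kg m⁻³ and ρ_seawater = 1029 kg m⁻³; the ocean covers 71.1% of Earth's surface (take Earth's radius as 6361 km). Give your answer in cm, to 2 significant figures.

≈ 13 cm

Ardos: ice volume = 8.30×10^4 km² × 1260 m = 1.046×10^5 km³; 0.5 × 1.046×10^5 × (902/1029) = 4.584×10^4 km³ of water.
Lunith: 0.5 × 343 Gt = 1.715×10^14 kg; dividing by ρ_w = 1029 kg m⁻³ gives 1.667×10^11 m³ of water.
Draa: 0.5 × 4730 km³ × (902/1029) = 2073 km³ of water.
Total added water ≈ 4.808×10^13 m³ over 3.62×10^14 m² → Δh = 0.133 m = 13 cm.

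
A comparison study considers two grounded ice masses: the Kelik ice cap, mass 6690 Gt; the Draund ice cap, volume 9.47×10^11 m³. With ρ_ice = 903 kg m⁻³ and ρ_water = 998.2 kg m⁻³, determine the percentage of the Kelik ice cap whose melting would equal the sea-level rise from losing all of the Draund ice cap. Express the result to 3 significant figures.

Equal sea-level rise means equal mass of meltwater, i.e. equal mass of ice lost.
Ice mass of Draund: 8.551×10^14 kg; ice mass of Kelik: 6.690×10^15 kg.
Fraction required = 8.551×10^14 / 6.690×10^15 = 0.128 → 12.8 %.

≈ 12.8 %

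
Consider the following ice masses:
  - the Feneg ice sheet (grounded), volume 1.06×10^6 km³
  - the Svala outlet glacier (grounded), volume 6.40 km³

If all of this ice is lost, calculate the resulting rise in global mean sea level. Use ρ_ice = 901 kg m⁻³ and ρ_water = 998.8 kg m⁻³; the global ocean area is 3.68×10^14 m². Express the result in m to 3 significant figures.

≈ 2.60 m

Feneg: 1.06×10^6 km³ × (901/998.8) = 9.562×10^5 km³ of water.
Svala: 6.40 km³ × (901/998.8) = 5.773 km³ of water.
Total added water ≈ 9.562×10^14 m³ over 3.68×10^14 m² → Δh = 2.60 m.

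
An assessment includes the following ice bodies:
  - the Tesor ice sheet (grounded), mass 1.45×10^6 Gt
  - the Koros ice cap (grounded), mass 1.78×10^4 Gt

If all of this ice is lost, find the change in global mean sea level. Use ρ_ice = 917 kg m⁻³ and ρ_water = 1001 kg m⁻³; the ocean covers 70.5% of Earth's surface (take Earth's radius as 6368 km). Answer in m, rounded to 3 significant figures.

Tesor: 1.45×10^6 Gt = 1.450×10^18 kg; dividing by ρ_w = 1001 kg m⁻³ gives 1.449×10^15 m³ of water.
Koros: 1.78×10^4 Gt = 1.780×10^16 kg; dividing by ρ_w = 1001 kg m⁻³ gives 1.778×10^13 m³ of water.
Total added water ≈ 1.466×10^15 m³ over 3.59×10^14 m² → Δh = 4.08 m.

≈ 4.08 m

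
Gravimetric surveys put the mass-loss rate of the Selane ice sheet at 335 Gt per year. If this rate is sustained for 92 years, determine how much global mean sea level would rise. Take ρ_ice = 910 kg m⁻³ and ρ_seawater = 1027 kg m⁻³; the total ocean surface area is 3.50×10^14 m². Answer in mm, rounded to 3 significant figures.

Total mass lost = 335 Gt/yr × 92 yr = 3.082×10^4 Gt = 3.082×10^16 kg.
ρ_w = 1027 kg m⁻³, so water volume = 3.082×10^16 / 1027 = 3.001×10^13 m³.
Δh = 3.001×10^13 / 3.50×10^14 = 0.0857 m = 85.7 mm.

≈ 85.7 mm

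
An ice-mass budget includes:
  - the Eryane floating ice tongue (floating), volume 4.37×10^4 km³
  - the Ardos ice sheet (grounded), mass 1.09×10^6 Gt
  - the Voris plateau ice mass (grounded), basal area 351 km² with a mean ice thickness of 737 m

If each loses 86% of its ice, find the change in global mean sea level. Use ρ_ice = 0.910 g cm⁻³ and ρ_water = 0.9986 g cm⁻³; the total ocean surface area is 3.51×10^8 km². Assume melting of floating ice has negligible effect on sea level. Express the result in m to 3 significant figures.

≈ 2.67 m

The Eryane floating ice tongue is floating and already displaces its own weight of water, so its melt adds essentially nothing to sea level.
Ardos: 0.86 × 1.09×10^6 Gt = 9.374×10^17 kg; dividing by ρ_w = 0.9986 g cm⁻³ = 998.6 kg m⁻³ gives 9.387×10^14 m³ of water.
Voris: ice volume = 351 km² × 737 m = 258.7 km³; 0.86 × 258.7 × (910/998.6) = 202.7 km³ of water.
Total added water ≈ 9.389×10^14 m³ over 3.51×10^14 m² → Δh = 2.67 m.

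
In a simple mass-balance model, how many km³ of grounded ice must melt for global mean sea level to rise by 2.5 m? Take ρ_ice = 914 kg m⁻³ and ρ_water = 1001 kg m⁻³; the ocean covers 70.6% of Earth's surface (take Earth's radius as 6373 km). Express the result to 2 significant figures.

Required water volume = Δh × A = 2.5 m × 3.60×10^14 m² = 9.008×10^14 m³ = 9.008×10^5 km³.
Ice volume = water volume × ρ_w/ρ_ice = 9.008×10^5 × 1001/914 = 9.9×10^5 km³.

≈ 9.9×10^5 km³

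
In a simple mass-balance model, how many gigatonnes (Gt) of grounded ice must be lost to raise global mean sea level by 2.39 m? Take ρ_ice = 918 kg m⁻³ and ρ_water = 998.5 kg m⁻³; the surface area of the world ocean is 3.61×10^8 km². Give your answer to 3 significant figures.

≈ 8.61×10^5 Gt

Required water volume = Δh × A = 2.39 m × 3.61×10^14 m² = 8.628×10^14 m³.
ρ_w = 998.5 kg m⁻³, so the mass of water = 8.628×10^14 m³ × 998.5 kg m⁻³ = 8.615×10^17 kg = 8.61×10^5 Gt (and the same mass of ice, by conservation).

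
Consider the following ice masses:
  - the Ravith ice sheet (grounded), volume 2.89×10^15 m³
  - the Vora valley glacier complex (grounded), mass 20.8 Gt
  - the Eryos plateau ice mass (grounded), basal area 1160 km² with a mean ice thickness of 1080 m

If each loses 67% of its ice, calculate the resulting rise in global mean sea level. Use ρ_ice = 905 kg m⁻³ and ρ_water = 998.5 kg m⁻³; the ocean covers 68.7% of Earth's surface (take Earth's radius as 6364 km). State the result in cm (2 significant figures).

≈ 500 cm

Ravith: 0.67 × 2.89×10^15 m³ × (905/998.5) = 1.755×10^15 m³ of water.
Vora: 0.67 × 20.8 Gt = 1.394×10^13 kg; dividing by ρ_w = 998.5 kg m⁻³ gives 1.396×10^10 m³ of water.
Eryos: ice volume = 1160 km² × 1080 m = 1253 km³; 0.67 × 1253 × (905/998.5) = 760.8 km³ of water.
Total added water ≈ 1.756×10^15 m³ over 3.50×10^14 m² → Δh = 5.02 m = 500 cm.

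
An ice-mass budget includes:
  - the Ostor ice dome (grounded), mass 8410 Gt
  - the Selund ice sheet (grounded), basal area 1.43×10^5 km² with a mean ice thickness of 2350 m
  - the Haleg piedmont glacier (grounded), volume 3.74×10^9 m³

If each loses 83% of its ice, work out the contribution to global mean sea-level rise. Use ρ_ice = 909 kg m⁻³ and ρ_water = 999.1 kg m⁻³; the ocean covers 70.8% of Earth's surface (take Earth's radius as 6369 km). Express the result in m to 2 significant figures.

Ostor: 0.83 × 8410 Gt = 6.980×10^15 kg; dividing by ρ_w = 999.1 kg m⁻³ gives 6.987×10^12 m³ of water.
Selund: ice volume = 1.43×10^5 km² × 2350 m = 3.360×10^5 km³; 0.83 × 3.360×10^5 × (909/999.1) = 2.538×10^5 km³ of water.
Haleg: 0.83 × 3.74×10^9 m³ × (909/999.1) = 2.824×10^9 m³ of water.
Total added water ≈ 2.608×10^14 m³ over 3.61×10^14 m² → Δh = 0.723 m.

≈ 0.72 m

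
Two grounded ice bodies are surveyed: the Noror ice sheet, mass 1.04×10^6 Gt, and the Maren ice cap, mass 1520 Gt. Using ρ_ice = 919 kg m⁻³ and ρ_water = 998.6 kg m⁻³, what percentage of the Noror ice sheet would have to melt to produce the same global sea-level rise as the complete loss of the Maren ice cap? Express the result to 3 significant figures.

Equal sea-level rise means equal mass of meltwater, i.e. equal mass of ice lost.
Ice mass of Maren: 1.520×10^15 kg; ice mass of Noror: 1.040×10^18 kg.
Fraction required = 1.520×10^15 / 1.040×10^18 = 1.46×10^-3 → 0.146 %.

≈ 0.146 %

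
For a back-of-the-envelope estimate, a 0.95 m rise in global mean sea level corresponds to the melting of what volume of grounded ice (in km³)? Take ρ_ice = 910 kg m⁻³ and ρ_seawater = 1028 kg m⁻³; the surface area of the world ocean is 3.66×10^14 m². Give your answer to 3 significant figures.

≈ 3.93×10^5 km³

Required water volume = Δh × A = 0.95 m × 3.66×10^14 m² = 3.477×10^14 m³ = 3.477×10^5 km³.
Ice volume = water volume × ρ_w/ρ_ice = 3.477×10^5 × 1028/910 = 3.93×10^5 km³.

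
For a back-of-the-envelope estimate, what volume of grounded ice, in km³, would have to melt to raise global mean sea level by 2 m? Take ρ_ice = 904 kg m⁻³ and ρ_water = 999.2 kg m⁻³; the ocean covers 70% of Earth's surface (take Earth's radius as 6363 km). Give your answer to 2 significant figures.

≈ 7.9×10^5 km³

Required water volume = Δh × A = 2 m × 3.56×10^14 m² = 7.123×10^14 m³ = 7.123×10^5 km³.
Ice volume = water volume × ρ_w/ρ_ice = 7.123×10^5 × 999.2/904 = 7.9×10^5 km³.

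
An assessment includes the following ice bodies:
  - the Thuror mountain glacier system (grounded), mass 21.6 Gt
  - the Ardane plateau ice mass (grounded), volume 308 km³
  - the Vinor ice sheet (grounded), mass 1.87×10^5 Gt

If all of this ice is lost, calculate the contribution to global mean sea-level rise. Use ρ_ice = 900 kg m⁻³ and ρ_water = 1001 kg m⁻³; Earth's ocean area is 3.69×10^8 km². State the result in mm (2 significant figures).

Thuror: 21.6 Gt = 2.160×10^13 kg; dividing by ρ_w = 1001 kg m⁻³ gives 2.158×10^10 m³ of water.
Ardane: 308 km³ × (900/1001) = 276.9 km³ of water.
Vinor: 1.87×10^5 Gt = 1.870×10^17 kg; dividing by ρ_w = 1001 kg m⁻³ gives 1.868×10^14 m³ of water.
Total added water ≈ 1.871×10^14 m³ over 3.69×10^14 m² → Δh = 0.507 m = 510 mm.

≈ 510 mm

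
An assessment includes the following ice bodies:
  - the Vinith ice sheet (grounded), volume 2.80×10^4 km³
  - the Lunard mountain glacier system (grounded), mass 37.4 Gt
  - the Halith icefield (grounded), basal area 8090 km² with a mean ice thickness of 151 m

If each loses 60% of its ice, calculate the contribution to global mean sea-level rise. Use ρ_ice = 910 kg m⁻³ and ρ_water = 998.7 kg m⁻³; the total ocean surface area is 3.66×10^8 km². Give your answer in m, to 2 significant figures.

≈ 0.044 m

Vinith: 0.6 × 2.80×10^4 km³ × (910/998.7) = 1.531×10^4 km³ of water.
Lunard: 0.6 × 37.4 Gt = 2.244×10^13 kg; dividing by ρ_w = 998.7 kg m⁻³ gives 2.247×10^10 m³ of water.
Halith: ice volume = 8090 km² × 151 m = 1222 km³; 0.6 × 1222 × (910/998.7) = 667.9 km³ of water.
Total added water ≈ 1.600×10^13 m³ over 3.66×10^14 m² → Δh = 0.0437 m.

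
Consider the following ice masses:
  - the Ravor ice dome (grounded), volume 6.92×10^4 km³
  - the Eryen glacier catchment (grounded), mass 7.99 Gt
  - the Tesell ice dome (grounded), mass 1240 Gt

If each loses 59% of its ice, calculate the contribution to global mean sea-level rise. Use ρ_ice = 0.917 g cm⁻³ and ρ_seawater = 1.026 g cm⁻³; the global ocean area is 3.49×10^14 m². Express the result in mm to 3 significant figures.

≈ 107 mm

Ravor: 0.59 × 6.92×10^4 km³ × (917/1026) = 3.649×10^4 km³ of water.
Eryen: 0.59 × 7.99 Gt = 4.714×10^12 kg; dividing by ρ_w = 1.026 g cm⁻³ = 1026 kg m⁻³ gives 4.595×10^9 m³ of water.
Tesell: 0.59 × 1240 Gt = 7.316×10^14 kg; dividing by ρ_w = 1026 kg m⁻³ gives 7.131×10^11 m³ of water.
Total added water ≈ 3.721×10^13 m³ over 3.49×10^14 m² → Δh = 0.107 m = 107 mm.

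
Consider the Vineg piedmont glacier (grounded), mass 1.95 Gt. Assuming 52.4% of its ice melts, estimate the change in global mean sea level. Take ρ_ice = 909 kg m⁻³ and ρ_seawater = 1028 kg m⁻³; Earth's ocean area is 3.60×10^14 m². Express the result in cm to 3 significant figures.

Vineg: 0.524 × 1.95 Gt = 1.022×10^12 kg; dividing by ρ_w = 1028 kg m⁻³ gives 9.940×10^8 m³ of water.
Spread over 3.60×10^14 m² of ocean, Δh = 9.940×10^8 / 3.60×10^14 = 2.76×10^-6 m = 2.76×10^-4 cm.

≈ 2.76×10^-4 cm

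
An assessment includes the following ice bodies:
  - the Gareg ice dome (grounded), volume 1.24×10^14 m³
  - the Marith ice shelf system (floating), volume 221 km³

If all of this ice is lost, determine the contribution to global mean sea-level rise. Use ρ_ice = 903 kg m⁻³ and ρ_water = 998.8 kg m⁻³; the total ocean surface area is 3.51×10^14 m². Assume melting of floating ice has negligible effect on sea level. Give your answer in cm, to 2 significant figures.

≈ 32 cm

Gareg: 1.24×10^14 m³ × (903/998.8) = 1.121×10^14 m³ of water.
The Marith ice shelf system is floating and already displaces its own weight of water, so its melt adds essentially nothing to sea level.
Total added water ≈ 1.121×10^14 m³ over 3.51×10^14 m² → Δh = 0.319 m = 32 cm.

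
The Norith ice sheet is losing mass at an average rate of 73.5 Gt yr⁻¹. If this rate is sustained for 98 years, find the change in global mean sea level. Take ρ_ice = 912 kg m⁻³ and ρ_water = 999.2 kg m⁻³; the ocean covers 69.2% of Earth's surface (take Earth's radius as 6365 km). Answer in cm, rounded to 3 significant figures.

Total mass lost = 73.5 Gt/yr × 98 yr = 7203 Gt = 7.203×10^15 kg.
ρ_w = 999.2 kg m⁻³, so water volume = 7.203×10^15 / 999.2 = 7.209×10^12 m³.
Δh = 7.209×10^12 / 3.52×10^14 = 0.0205 m = 2.05 cm.

≈ 2.05 cm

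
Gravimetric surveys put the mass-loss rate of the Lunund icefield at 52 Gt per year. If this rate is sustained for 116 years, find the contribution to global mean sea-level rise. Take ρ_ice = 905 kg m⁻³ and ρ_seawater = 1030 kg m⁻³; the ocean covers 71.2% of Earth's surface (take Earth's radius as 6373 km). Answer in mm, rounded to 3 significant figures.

Total mass lost = 52 Gt/yr × 116 yr = 6032 Gt = 6.032×10^15 kg.
ρ_w = 1030 kg m⁻³, so water volume = 6.032×10^15 / 1030 = 5.856×10^12 m³.
Δh = 5.856×10^12 / 3.63×10^14 = 0.0161 m = 16.1 mm.

≈ 16.1 mm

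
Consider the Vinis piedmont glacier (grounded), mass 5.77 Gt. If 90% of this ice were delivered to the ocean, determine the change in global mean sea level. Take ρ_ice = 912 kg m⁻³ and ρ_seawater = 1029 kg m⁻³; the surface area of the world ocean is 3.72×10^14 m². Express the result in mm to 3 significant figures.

≈ 0.0136 mm

Vinis: 0.9 × 5.77 Gt = 5.193×10^12 kg; dividing by ρ_w = 1029 kg m⁻³ gives 5.047×10^9 m³ of water.
Spread over 3.72×10^14 m² of ocean, Δh = 5.047×10^9 / 3.72×10^14 = 1.36×10^-5 m = 0.0136 mm.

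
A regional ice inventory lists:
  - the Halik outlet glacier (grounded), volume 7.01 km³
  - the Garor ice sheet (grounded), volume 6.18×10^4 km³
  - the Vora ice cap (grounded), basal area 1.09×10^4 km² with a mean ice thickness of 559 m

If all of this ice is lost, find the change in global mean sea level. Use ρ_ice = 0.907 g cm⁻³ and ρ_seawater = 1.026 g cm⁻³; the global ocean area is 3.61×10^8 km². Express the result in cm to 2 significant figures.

≈ 17 cm

Halik: 7.01 km³ × (907/1026) = 6.197 km³ of water.
Garor: 6.18×10^4 km³ × (907/1026) = 5.463×10^4 km³ of water.
Vora: ice volume = 1.09×10^4 km² × 559 m = 6093 km³; 6093 × (907/1026) = 5386 km³ of water.
Total added water ≈ 6.002×10^13 m³ over 3.61×10^14 m² → Δh = 0.166 m = 17 cm.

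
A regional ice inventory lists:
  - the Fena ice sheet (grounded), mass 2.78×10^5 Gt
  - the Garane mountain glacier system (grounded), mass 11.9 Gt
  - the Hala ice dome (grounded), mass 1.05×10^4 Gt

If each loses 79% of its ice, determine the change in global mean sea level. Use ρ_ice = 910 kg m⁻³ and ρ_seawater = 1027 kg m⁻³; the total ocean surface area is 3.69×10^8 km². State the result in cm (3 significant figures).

≈ 60.1 cm

Fena: 0.79 × 2.78×10^5 Gt = 2.196×10^17 kg; dividing by ρ_w = 1027 kg m⁻³ gives 2.138×10^14 m³ of water.
Garane: 0.79 × 11.9 Gt = 9.401×10^12 kg; dividing by ρ_w = 1027 kg m⁻³ gives 9.154×10^9 m³ of water.
Hala: 0.79 × 1.05×10^4 Gt = 8.295×10^15 kg; dividing by ρ_w = 1027 kg m⁻³ gives 8.077×10^12 m³ of water.
Total added water ≈ 2.219×10^14 m³ over 3.69×10^14 m² → Δh = 0.601 m = 60.1 cm.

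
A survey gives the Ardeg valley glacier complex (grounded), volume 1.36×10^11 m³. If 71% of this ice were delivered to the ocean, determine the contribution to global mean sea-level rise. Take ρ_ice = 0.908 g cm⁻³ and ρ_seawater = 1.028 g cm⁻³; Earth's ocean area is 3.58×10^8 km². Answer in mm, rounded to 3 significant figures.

Ardeg: 0.71 × 1.36×10^11 m³ × (908/1028) = 8.529×10^10 m³ of water.
Spread over 3.58×10^14 m² of ocean, Δh = 8.529×10^10 / 3.58×10^14 = 2.38×10^-4 m = 0.238 mm.

≈ 0.238 mm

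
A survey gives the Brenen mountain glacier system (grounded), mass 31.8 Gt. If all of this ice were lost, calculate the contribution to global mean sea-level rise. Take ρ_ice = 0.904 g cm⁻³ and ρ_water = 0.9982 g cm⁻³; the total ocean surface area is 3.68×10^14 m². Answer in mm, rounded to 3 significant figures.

≈ 0.0866 mm

Brenen: 31.8 Gt = 3.180×10^13 kg; dividing by ρ_w = 0.9982 g cm⁻³ = 998.2 kg m⁻³ gives 3.186×10^10 m³ of water.
Spread over 3.68×10^14 m² of ocean, Δh = 3.186×10^10 / 3.68×10^14 = 8.66×10^-5 m = 0.0866 mm.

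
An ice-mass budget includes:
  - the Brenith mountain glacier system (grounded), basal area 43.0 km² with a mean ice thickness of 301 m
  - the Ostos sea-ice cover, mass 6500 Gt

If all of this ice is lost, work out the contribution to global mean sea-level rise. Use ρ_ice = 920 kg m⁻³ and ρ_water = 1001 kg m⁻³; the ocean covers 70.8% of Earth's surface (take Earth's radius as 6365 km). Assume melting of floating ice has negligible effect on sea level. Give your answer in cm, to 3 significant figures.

Brenith: ice volume = 43.0 km² × 301 m = 12.94 km³; 12.94 × (920/1001) = 11.90 km³ of water.
The Ostos sea-ice cover is floating and already displaces its own weight of water, so its melt adds essentially nothing to sea level.
Total added water ≈ 1.190×10^10 m³ over 3.60×10^14 m² → Δh = 3.30×10^-5 m = 3.30×10^-3 cm.

≈ 3.30×10^-3 cm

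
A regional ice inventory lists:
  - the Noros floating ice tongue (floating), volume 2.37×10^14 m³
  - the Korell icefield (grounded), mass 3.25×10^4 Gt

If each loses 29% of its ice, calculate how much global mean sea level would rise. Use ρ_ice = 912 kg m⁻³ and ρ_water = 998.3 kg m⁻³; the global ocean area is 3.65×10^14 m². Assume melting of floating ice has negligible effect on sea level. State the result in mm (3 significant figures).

The Noros floating ice tongue is floating and already displaces its own weight of water, so its melt adds essentially nothing to sea level.
Korell: 0.29 × 3.25×10^4 Gt = 9.425×10^15 kg; dividing by ρ_w = 998.3 kg m⁻³ gives 9.441×10^12 m³ of water.
Total added water ≈ 9.441×10^12 m³ over 3.65×10^14 m² → Δh = 0.0259 m = 25.9 mm.

≈ 25.9 mm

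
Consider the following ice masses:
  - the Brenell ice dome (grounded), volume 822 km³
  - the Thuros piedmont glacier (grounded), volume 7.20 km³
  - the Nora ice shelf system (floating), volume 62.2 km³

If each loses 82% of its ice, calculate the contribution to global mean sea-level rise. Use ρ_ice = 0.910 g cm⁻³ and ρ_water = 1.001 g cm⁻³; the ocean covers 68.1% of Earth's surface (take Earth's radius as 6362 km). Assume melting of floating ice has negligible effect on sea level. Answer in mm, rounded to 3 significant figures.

Brenell: 0.82 × 822 km³ × (910/1001) = 612.8 km³ of water.
Thuros: 0.82 × 7.20 km³ × (910/1001) = 5.367 km³ of water.
The Nora ice shelf system is floating and already displaces its own weight of water, so its melt adds essentially nothing to sea level.
Total added water ≈ 6.181×10^11 m³ over 3.46×10^14 m² → Δh = 1.78×10^-3 m = 1.78 mm.

≈ 1.78 mm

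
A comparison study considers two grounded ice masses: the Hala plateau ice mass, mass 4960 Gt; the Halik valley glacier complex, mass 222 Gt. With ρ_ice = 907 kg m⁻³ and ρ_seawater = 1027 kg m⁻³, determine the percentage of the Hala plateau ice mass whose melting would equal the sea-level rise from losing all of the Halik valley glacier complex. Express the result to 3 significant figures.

≈ 4.48 %

Equal sea-level rise means equal mass of meltwater, i.e. equal mass of ice lost.
Ice mass of Halik: 2.220×10^14 kg; ice mass of Hala: 4.960×10^15 kg.
Fraction required = 2.220×10^14 / 4.960×10^15 = 0.0448 → 4.48 %.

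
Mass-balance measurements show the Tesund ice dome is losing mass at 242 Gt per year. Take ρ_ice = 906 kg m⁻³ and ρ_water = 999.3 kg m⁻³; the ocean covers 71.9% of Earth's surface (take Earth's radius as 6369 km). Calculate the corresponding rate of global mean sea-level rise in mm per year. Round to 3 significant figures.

≈ 0.661 mm/yr

ρ_w = 999.3 kg m⁻³. Annual water volume added = 242 Gt / ρ_w = 2.420×10^14 kg / 999.3 kg m⁻³ = 2.422×10^11 m³.
Δh per year = 2.422×10^11 / 3.67×10^14 = 6.61×10^-4 m = 0.661 mm.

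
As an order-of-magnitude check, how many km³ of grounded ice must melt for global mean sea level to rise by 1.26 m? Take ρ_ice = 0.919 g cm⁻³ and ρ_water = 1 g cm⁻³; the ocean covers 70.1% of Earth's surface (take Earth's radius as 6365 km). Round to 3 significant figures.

Required water volume = Δh × A = 1.26 m × 3.57×10^14 m² = 4.497×10^14 m³ = 4.497×10^5 km³.
Ice volume = water volume × ρ_w/ρ_ice = 4.497×10^5 × 1000/919 = 4.89×10^5 km³.

≈ 4.89×10^5 km³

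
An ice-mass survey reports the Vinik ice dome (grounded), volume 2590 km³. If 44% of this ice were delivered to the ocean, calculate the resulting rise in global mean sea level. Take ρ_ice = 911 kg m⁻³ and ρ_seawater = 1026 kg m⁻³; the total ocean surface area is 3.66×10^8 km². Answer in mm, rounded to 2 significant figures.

≈ 2.8 mm

Vinik: 0.44 × 2590 km³ × (911/1026) = 1012 km³ of water.
Spread over 3.66×10^14 m² of ocean, Δh = 1.012×10^12 / 3.66×10^14 = 2.76×10^-3 m = 2.8 mm.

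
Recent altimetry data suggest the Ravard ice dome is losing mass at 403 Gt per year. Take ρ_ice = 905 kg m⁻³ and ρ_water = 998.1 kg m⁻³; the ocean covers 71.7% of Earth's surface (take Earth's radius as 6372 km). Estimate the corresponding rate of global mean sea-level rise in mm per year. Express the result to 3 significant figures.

ρ_w = 998.1 kg m⁻³. Annual water volume added = 403 Gt / ρ_w = 4.030×10^14 kg / 998.1 kg m⁻³ = 4.038×10^11 m³.
Δh per year = 4.038×10^11 / 3.66×10^14 = 1.10×10^-3 m = 1.10 mm.

≈ 1.10 mm/yr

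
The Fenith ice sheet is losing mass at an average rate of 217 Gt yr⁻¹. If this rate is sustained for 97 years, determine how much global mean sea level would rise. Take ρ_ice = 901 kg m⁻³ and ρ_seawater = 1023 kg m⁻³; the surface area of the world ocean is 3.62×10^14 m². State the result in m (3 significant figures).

≈ 0.0568 m

Total mass lost = 217 Gt/yr × 97 yr = 2.105×10^4 Gt = 2.105×10^16 kg.
ρ_w = 1023 kg m⁻³, so water volume = 2.105×10^16 / 1023 = 2.058×10^13 m³.
Δh = 2.058×10^13 / 3.62×10^14 = 0.0568 m.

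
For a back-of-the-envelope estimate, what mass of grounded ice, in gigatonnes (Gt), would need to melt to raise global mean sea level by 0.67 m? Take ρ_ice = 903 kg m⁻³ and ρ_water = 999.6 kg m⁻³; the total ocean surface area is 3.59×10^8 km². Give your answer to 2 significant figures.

≈ 2.4×10^5 Gt

Required water volume = Δh × A = 0.67 m × 3.59×10^14 m² = 2.405×10^14 m³.
ρ_w = 999.6 kg m⁻³, so the mass of water = 2.405×10^14 m³ × 999.6 kg m⁻³ = 2.404×10^17 kg = 2.4×10^5 Gt (and the same mass of ice, by conservation).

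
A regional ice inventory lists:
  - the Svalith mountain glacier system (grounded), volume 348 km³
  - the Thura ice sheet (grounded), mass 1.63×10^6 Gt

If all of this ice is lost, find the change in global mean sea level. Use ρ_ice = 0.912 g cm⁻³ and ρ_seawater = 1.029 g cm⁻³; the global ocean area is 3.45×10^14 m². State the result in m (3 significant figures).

≈ 4.59 m

Svalith: 348 km³ × (912/1029) = 308.4 km³ of water.
Thura: 1.63×10^6 Gt = 1.630×10^18 kg; dividing by ρ_w = 1.029 g cm⁻³ = 1029 kg m⁻³ gives 1.584×10^15 m³ of water.
Total added water ≈ 1.584×10^15 m³ over 3.45×10^14 m² → Δh = 4.59 m.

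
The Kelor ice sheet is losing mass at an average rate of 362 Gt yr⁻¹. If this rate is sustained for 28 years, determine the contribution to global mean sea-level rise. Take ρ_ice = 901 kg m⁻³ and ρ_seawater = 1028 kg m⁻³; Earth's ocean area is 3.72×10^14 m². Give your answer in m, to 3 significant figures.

Total mass lost = 362 Gt/yr × 28 yr = 1.014×10^4 Gt = 1.014×10^16 kg.
ρ_w = 1028 kg m⁻³, so water volume = 1.014×10^16 / 1028 = 9.860×10^12 m³.
Δh = 9.860×10^12 / 3.72×10^14 = 0.0265 m.

≈ 0.0265 m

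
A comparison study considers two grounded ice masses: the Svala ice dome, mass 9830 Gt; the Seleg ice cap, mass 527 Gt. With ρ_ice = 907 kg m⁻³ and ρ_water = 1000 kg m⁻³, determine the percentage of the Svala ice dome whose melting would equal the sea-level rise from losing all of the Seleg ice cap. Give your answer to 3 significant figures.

Equal sea-level rise means equal mass of meltwater, i.e. equal mass of ice lost.
Ice mass of Seleg: 5.270×10^14 kg; ice mass of Svala: 9.830×10^15 kg.
Fraction required = 5.270×10^14 / 9.830×10^15 = 0.0536 → 5.36 %.

≈ 5.36 %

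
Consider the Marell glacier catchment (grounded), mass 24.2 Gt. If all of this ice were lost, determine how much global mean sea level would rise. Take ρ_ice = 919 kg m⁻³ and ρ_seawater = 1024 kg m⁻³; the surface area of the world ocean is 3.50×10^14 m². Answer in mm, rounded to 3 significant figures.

Marell: 24.2 Gt = 2.420×10^13 kg; dividing by ρ_w = 1024 kg m⁻³ gives 2.363×10^10 m³ of water.
Spread over 3.50×10^14 m² of ocean, Δh = 2.363×10^10 / 3.50×10^14 = 6.75×10^-5 m = 0.0675 mm.

≈ 0.0675 mm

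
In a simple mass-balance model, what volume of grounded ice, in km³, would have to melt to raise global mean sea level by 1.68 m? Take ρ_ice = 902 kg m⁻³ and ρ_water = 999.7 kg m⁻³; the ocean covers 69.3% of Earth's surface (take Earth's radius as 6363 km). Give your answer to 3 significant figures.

Required water volume = Δh × A = 1.68 m × 3.53×10^14 m² = 5.923×10^14 m³ = 5.923×10^5 km³.
Ice volume = water volume × ρ_w/ρ_ice = 5.923×10^5 × 999.7/902 = 6.57×10^5 km³.

≈ 6.57×10^5 km³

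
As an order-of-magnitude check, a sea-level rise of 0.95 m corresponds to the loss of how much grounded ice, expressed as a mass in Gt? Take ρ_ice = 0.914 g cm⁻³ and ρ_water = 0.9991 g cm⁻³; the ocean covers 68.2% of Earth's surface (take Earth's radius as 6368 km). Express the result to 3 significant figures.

Required water volume = Δh × A = 0.95 m × 3.48×10^14 m² = 3.302×10^14 m³.
ρ_w = 0.9991 g cm⁻³ = 999.1 kg m⁻³, so the mass of water = 3.302×10^14 m³ × 999.1 kg m⁻³ = 3.299×10^17 kg = 3.30×10^5 Gt (and the same mass of ice, by conservation).

≈ 3.30×10^5 Gt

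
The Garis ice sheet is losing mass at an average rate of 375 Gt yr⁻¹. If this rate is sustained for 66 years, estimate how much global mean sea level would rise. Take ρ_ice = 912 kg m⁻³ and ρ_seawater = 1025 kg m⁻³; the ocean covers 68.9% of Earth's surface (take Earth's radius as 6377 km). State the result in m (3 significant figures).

Total mass lost = 375 Gt/yr × 66 yr = 2.475×10^4 Gt = 2.475×10^16 kg.
ρ_w = 1025 kg m⁻³, so water volume = 2.475×10^16 / 1025 = 2.415×10^13 m³.
Δh = 2.415×10^13 / 3.52×10^14 = 0.0686 m.

≈ 0.0686 m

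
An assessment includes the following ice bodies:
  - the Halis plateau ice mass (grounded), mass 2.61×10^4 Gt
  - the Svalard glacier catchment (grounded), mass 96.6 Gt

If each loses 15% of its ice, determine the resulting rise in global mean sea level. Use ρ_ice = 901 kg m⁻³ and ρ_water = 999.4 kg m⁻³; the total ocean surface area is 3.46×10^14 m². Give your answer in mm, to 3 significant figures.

≈ 11.4 mm

Halis: 0.15 × 2.61×10^4 Gt = 3.915×10^15 kg; dividing by ρ_w = 999.4 kg m⁻³ gives 3.917×10^12 m³ of water.
Svalard: 0.15 × 96.6 Gt = 1.449×10^13 kg; dividing by ρ_w = 999.4 kg m⁻³ gives 1.450×10^10 m³ of water.
Total added water ≈ 3.932×10^12 m³ over 3.46×10^14 m² → Δh = 0.0114 m = 11.4 mm.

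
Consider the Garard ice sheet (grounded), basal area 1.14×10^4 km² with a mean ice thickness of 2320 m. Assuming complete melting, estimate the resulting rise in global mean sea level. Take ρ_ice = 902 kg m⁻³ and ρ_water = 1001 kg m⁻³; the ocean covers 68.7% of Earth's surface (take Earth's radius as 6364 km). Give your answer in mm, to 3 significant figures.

≈ 68.2 mm

Garard: ice volume = 1.14×10^4 km² × 2320 m = 2.645×10^4 km³; 2.645×10^4 × (902/1001) = 2.383×10^4 km³ of water.
Spread over 3.50×10^14 m² of ocean, Δh = 2.383×10^13 / 3.50×10^14 = 0.0682 m = 68.2 mm.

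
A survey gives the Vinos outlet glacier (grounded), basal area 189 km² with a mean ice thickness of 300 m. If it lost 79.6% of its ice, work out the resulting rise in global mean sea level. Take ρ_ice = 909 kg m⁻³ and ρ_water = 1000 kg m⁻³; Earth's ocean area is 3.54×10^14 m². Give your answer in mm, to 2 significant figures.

≈ 0.12 mm

Vinos: ice volume = 189 km² × 300 m = 56.70 km³; 0.796 × 56.70 × (909/1000) = 41.03 km³ of water.
Spread over 3.54×10^14 m² of ocean, Δh = 4.103×10^10 / 3.54×10^14 = 1.16×10^-4 m = 0.12 mm.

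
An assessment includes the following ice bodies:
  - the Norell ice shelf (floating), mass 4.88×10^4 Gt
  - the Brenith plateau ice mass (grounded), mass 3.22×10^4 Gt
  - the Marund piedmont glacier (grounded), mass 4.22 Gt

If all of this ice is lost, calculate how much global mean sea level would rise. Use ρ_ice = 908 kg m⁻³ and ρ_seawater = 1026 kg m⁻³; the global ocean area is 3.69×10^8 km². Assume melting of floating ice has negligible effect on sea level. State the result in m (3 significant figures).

≈ 0.0851 m

The Norell ice shelf is floating and already displaces its own weight of water, so its melt adds essentially nothing to sea level.
Brenith: 3.22×10^4 Gt = 3.220×10^16 kg; dividing by ρ_w = 1026 kg m⁻³ gives 3.138×10^13 m³ of water.
Marund: 4.22 Gt = 4.220×10^12 kg; dividing by ρ_w = 1026 kg m⁻³ gives 4.113×10^9 m³ of water.
Total added water ≈ 3.139×10^13 m³ over 3.69×10^14 m² → Δh = 0.0851 m.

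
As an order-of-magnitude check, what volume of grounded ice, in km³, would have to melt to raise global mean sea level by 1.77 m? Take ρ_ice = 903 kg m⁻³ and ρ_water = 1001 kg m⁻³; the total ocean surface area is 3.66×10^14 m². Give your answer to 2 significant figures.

Required water volume = Δh × A = 1.77 m × 3.66×10^14 m² = 6.478×10^14 m³ = 6.478×10^5 km³.
Ice volume = water volume × ρ_w/ρ_ice = 6.478×10^5 × 1001/903 = 7.2×10^5 km³.

≈ 7.2×10^5 km³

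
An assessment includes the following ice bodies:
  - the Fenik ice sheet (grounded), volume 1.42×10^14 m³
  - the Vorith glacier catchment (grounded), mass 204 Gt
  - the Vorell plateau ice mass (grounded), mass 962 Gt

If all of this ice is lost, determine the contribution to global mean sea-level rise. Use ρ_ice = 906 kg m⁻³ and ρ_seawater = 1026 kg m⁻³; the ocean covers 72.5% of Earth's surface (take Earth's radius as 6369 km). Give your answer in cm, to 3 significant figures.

Fenik: 1.42×10^14 m³ × (906/1026) = 1.254×10^14 m³ of water.
Vorith: 204 Gt = 2.040×10^14 kg; dividing by ρ_w = 1026 kg m⁻³ gives 1.988×10^11 m³ of water.
Vorell: 962 Gt = 9.620×10^14 kg; dividing by ρ_w = 1026 kg m⁻³ gives 9.376×10^11 m³ of water.
Total added water ≈ 1.265×10^14 m³ over 3.70×10^14 m² → Δh = 0.342 m = 34.2 cm.

≈ 34.2 cm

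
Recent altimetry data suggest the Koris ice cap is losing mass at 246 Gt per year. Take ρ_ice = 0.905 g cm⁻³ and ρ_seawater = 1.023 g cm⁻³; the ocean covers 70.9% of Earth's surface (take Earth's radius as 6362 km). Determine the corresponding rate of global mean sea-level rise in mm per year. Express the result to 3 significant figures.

ρ_w = 1.023 g cm⁻³ = 1023 kg m⁻³. Annual water volume added = 246 Gt / ρ_w = 2.460×10^14 kg / 1023 kg m⁻³ = 2.405×10^11 m³.
Δh per year = 2.405×10^11 / 3.61×10^14 = 6.67×10^-4 m = 0.667 mm.

≈ 0.667 mm/yr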